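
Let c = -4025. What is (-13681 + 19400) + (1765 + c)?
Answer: 3459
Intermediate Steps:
(-13681 + 19400) + (1765 + c) = (-13681 + 19400) + (1765 - 4025) = 5719 - 2260 = 3459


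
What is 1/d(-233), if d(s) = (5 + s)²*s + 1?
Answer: -1/12112271 ≈ -8.2561e-8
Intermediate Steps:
d(s) = 1 + s*(5 + s)² (d(s) = s*(5 + s)² + 1 = 1 + s*(5 + s)²)
1/d(-233) = 1/(1 - 233*(5 - 233)²) = 1/(1 - 233*(-228)²) = 1/(1 - 233*51984) = 1/(1 - 12112272) = 1/(-12112271) = -1/12112271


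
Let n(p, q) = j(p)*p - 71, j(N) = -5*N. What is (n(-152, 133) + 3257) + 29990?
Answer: -82344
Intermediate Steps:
n(p, q) = -71 - 5*p**2 (n(p, q) = (-5*p)*p - 71 = -5*p**2 - 71 = -71 - 5*p**2)
(n(-152, 133) + 3257) + 29990 = ((-71 - 5*(-152)**2) + 3257) + 29990 = ((-71 - 5*23104) + 3257) + 29990 = ((-71 - 115520) + 3257) + 29990 = (-115591 + 3257) + 29990 = -112334 + 29990 = -82344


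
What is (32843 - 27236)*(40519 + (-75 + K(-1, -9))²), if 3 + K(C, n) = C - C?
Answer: 261303021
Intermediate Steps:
K(C, n) = -3 (K(C, n) = -3 + (C - C) = -3 + 0 = -3)
(32843 - 27236)*(40519 + (-75 + K(-1, -9))²) = (32843 - 27236)*(40519 + (-75 - 3)²) = 5607*(40519 + (-78)²) = 5607*(40519 + 6084) = 5607*46603 = 261303021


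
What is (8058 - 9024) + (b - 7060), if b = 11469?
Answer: 3443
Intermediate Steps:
(8058 - 9024) + (b - 7060) = (8058 - 9024) + (11469 - 7060) = -966 + 4409 = 3443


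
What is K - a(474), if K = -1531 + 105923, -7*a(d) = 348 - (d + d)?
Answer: 730144/7 ≈ 1.0431e+5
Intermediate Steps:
a(d) = -348/7 + 2*d/7 (a(d) = -(348 - (d + d))/7 = -(348 - 2*d)/7 = -348/7 + 2*d/7)
K = 104392
K - a(474) = 104392 - (-348/7 + (2/7)*474) = 104392 - (-348/7 + 948/7) = 104392 - 1*600/7 = 104392 - 600/7 = 730144/7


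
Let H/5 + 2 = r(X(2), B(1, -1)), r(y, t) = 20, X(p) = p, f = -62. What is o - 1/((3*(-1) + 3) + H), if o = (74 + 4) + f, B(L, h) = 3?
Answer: 1439/90 ≈ 15.989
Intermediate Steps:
H = 90 (H = -10 + 5*20 = -10 + 100 = 90)
o = 16 (o = (74 + 4) - 62 = 78 - 62 = 16)
o - 1/((3*(-1) + 3) + H) = 16 - 1/((3*(-1) + 3) + 90) = 16 - 1/((-3 + 3) + 90) = 16 - 1/(0 + 90) = 16 - 1/90 = 1439/90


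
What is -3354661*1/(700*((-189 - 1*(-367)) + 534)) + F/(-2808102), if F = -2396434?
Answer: -4112923778911/699779018400 ≈ -5.8775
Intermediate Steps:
-3354661*1/(700*((-189 - 1*(-367)) + 534)) + F/(-2808102) = -3354661*1/(700*((-189 - 1*(-367)) + 534)) - 2396434/(-2808102) = -3354661*1/(700*((-189 + 367) + 534)) - 2396434*(-1/2808102) = -3354661*1/(700*(178 + 534)) + 1198217/1404051 = -3354661/(700*712) + 1198217/1404051 = -3354661/498400 + 1198217/1404051 = -4112923778911/699779018400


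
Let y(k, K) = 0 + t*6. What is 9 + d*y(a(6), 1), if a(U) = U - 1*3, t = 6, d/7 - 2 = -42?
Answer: -10071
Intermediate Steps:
d = -280 (d = 14 + 7*(-42) = 14 - 294 = -280)
a(U) = -3 + U (a(U) = U - 3 = -3 + U)
y(k, K) = 36 (y(k, K) = 0 + 6*6 = 0 + 36 = 36)
9 + d*y(a(6), 1) = 9 - 280*36 = 9 - 10080 = -10071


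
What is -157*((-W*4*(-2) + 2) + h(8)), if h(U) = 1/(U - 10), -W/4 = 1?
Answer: 9577/2 ≈ 4788.5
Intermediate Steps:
W = -4 (W = -4*1 = -4)
h(U) = 1/(-10 + U)
-157*((-W*4*(-2) + 2) + h(8)) = -157*((-(-4*4)*(-2) + 2) + 1/(-10 + 8)) = -157*((-(-16)*(-2) + 2) + 1/(-2)) = -157*((-1*32 + 2) - ½) = -157*((-32 + 2) - ½) = -157*(-30 - ½) = -157*(-61/2) = 9577/2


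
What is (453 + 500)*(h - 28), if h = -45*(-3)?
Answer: 101971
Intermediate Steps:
h = 135
(453 + 500)*(h - 28) = (453 + 500)*(135 - 28) = 953*107 = 101971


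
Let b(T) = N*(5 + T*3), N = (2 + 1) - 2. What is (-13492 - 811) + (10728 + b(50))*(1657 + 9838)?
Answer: 125085782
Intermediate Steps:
N = 1 (N = 3 - 2 = 1)
b(T) = 5 + 3*T (b(T) = 1*(5 + T*3) = 1*(5 + 3*T) = 5 + 3*T)
(-13492 - 811) + (10728 + b(50))*(1657 + 9838) = (-13492 - 811) + (10728 + (5 + 3*50))*(1657 + 9838) = -14303 + (10728 + (5 + 150))*11495 = -14303 + (10728 + 155)*11495 = -14303 + 10883*11495 = -14303 + 125100085 = 125085782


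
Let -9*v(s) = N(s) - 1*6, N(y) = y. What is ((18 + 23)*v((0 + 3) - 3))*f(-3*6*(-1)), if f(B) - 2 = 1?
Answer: 82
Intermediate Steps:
f(B) = 3 (f(B) = 2 + 1 = 3)
v(s) = 2/3 - s/9 (v(s) = -(s - 1*6)/9 = -(s - 6)/9 = -(-6 + s)/9 = 2/3 - s/9)
((18 + 23)*v((0 + 3) - 3))*f(-3*6*(-1)) = ((18 + 23)*(2/3 - ((0 + 3) - 3)/9))*3 = (41*(2/3 - (3 - 3)/9))*3 = (41*(2/3 - 1/9*0))*3 = (41*(2/3 + 0))*3 = (41*(2/3))*3 = (82/3)*3 = 82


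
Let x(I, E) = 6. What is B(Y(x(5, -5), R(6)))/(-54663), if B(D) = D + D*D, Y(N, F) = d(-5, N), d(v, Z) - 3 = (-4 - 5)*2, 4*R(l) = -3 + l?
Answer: -10/2603 ≈ -0.0038417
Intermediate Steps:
R(l) = -¾ + l/4 (R(l) = (-3 + l)/4 = -¾ + l/4)
d(v, Z) = -15 (d(v, Z) = 3 + (-4 - 5)*2 = 3 - 9*2 = 3 - 18 = -15)
Y(N, F) = -15
B(D) = D + D²
B(Y(x(5, -5), R(6)))/(-54663) = -15*(1 - 15)/(-54663) = -15*(-14)*(-1/54663) = 210*(-1/54663) = -10/2603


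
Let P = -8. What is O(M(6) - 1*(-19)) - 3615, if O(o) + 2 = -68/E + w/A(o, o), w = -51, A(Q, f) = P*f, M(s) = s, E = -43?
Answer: -31090407/8600 ≈ -3615.2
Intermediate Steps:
A(Q, f) = -8*f
O(o) = -18/43 + 51/(8*o) (O(o) = -2 + (-68/(-43) - 51*(-1/(8*o))) = -2 + (-68*(-1/43) - (-51)/(8*o)) = -2 + (68/43 + 51/(8*o)) = -18/43 + 51/(8*o))
O(M(6) - 1*(-19)) - 3615 = 3*(731 - 48*(6 - 1*(-19)))/(344*(6 - 1*(-19))) - 3615 = 3*(731 - 48*(6 + 19))/(344*(6 + 19)) - 3615 = (3/344)*(731 - 48*25)/25 - 3615 = (3/344)*(1/25)*(731 - 1200) - 3615 = (3/344)*(1/25)*(-469) - 3615 = -1407/8600 - 3615 = -31090407/8600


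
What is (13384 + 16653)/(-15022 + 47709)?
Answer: 30037/32687 ≈ 0.91893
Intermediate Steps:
(13384 + 16653)/(-15022 + 47709) = 30037/32687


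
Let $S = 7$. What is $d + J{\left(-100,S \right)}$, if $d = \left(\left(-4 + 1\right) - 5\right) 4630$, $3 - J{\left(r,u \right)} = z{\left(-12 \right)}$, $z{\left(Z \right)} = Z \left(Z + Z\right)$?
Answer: $-37325$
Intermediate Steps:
$z{\left(Z \right)} = 2 Z^{2}$ ($z{\left(Z \right)} = Z 2 Z = 2 Z^{2}$)
$J{\left(r,u \right)} = -285$ ($J{\left(r,u \right)} = 3 - 2 \left(-12\right)^{2} = 3 - 2 \cdot 144 = 3 - 288 = -285$)
$d = -37040$ ($d = \left(-3 - 5\right) 4630 = \left(-8\right) 4630 = -37040$)
$d + J{\left(-100,S \right)} = -37040 - 285 = -37325$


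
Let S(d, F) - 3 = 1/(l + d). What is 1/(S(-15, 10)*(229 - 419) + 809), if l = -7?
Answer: 11/2724 ≈ 0.0040382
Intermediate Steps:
S(d, F) = 3 + 1/(-7 + d)
1/(S(-15, 10)*(229 - 419) + 809) = 1/(((-20 + 3*(-15))/(-7 - 15))*(229 - 419) + 809) = 1/(((-20 - 45)/(-22))*(-190) + 809) = 1/(-1/22*(-65)*(-190) + 809) = 1/((65/22)*(-190) + 809) = 1/(-6175/11 + 809) = 1/(2724/11) = 11/2724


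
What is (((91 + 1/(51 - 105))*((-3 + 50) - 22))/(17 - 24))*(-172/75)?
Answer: 422518/567 ≈ 745.18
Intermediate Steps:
(((91 + 1/(51 - 105))*((-3 + 50) - 22))/(17 - 24))*(-172/75) = (((91 + 1/(-54))*(47 - 22))/(-7))*(-172*1/75) = -(91 - 1/54)*25/7*(-172/75) = -4913*25/378*(-172/75) = -1/7*122825/54*(-172/75) = -122825/378*(-172/75) = 422518/567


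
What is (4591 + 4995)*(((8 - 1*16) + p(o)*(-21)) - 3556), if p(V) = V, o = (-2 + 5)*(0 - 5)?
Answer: -31144914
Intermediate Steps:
o = -15 (o = 3*(-5) = -15)
(4591 + 4995)*(((8 - 1*16) + p(o)*(-21)) - 3556) = (4591 + 4995)*(((8 - 1*16) - 15*(-21)) - 3556) = 9586*(((8 - 16) + 315) - 3556) = 9586*((-8 + 315) - 3556) = 9586*(307 - 3556) = 9586*(-3249) = -31144914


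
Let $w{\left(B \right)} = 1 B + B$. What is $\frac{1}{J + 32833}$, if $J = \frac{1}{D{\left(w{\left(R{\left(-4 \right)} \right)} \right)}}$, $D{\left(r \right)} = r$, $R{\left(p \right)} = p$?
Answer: $\frac{8}{262663} \approx 3.0457 \cdot 10^{-5}$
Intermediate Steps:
$w{\left(B \right)} = 2 B$ ($w{\left(B \right)} = B + B = 2 B$)
$J = - \frac{1}{8}$ ($J = \frac{1}{2 \left(-4\right)} = \frac{1}{-8} = - \frac{1}{8} \approx -0.125$)
$\frac{1}{J + 32833} = \frac{1}{- \frac{1}{8} + 32833} = \frac{1}{\frac{262663}{8}} = \frac{8}{262663}$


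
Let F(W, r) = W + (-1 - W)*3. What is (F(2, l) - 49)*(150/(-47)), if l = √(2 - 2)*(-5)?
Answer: 8400/47 ≈ 178.72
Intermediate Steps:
l = 0 (l = √0*(-5) = 0*(-5) = 0)
F(W, r) = -3 - 2*W (F(W, r) = W + (-3 - 3*W) = -3 - 2*W)
(F(2, l) - 49)*(150/(-47)) = ((-3 - 2*2) - 49)*(150/(-47)) = ((-3 - 4) - 49)*(150*(-1/47)) = (-7 - 49)*(-150/47) = -56*(-150/47) = 8400/47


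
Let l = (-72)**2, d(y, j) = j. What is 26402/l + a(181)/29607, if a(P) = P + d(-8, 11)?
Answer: 130446557/25580448 ≈ 5.0995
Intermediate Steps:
l = 5184
a(P) = 11 + P (a(P) = P + 11 = 11 + P)
26402/l + a(181)/29607 = 26402/5184 + (11 + 181)/29607 = 26402*(1/5184) + 192*(1/29607) = 13201/2592 + 64/9869 = 130446557/25580448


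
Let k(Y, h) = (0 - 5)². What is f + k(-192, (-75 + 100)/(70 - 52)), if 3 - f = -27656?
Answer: 27684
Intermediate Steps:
f = 27659 (f = 3 - 1*(-27656) = 3 + 27656 = 27659)
k(Y, h) = 25 (k(Y, h) = (-5)² = 25)
f + k(-192, (-75 + 100)/(70 - 52)) = 27659 + 25 = 27684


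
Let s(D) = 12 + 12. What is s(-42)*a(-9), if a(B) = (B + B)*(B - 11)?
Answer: 8640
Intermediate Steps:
s(D) = 24
a(B) = 2*B*(-11 + B) (a(B) = (2*B)*(-11 + B) = 2*B*(-11 + B))
s(-42)*a(-9) = 24*(2*(-9)*(-11 - 9)) = 24*(2*(-9)*(-20)) = 24*360 = 8640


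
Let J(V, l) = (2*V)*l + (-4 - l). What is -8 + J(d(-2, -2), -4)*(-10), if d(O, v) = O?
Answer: -168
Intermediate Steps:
J(V, l) = -4 - l + 2*V*l (J(V, l) = 2*V*l + (-4 - l) = -4 - l + 2*V*l)
-8 + J(d(-2, -2), -4)*(-10) = -8 + (-4 - 1*(-4) + 2*(-2)*(-4))*(-10) = -8 + (-4 + 4 + 16)*(-10) = -8 + 16*(-10) = -8 - 160 = -168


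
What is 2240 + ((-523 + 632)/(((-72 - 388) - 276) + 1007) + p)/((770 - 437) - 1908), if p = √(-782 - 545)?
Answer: 956087891/426825 - I*√1327/1575 ≈ 2240.0 - 0.023129*I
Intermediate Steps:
p = I*√1327 (p = √(-1327) = I*√1327 ≈ 36.428*I)
2240 + ((-523 + 632)/(((-72 - 388) - 276) + 1007) + p)/((770 - 437) - 1908) = 2240 + ((-523 + 632)/(((-72 - 388) - 276) + 1007) + I*√1327)/((770 - 437) - 1908) = 2240 + (109/((-460 - 276) + 1007) + I*√1327)/(333 - 1908) = 2240 + (109/(-736 + 1007) + I*√1327)/(-1575) = 2240 + (109/271 + I*√1327)*(-1/1575) = 2240 + (-109/426825 - I*√1327/1575) = 956087891/426825 - I*√1327/1575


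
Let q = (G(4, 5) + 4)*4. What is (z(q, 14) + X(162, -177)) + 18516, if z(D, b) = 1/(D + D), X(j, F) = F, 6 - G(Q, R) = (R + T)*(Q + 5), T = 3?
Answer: 9096143/496 ≈ 18339.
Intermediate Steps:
G(Q, R) = 6 - (3 + R)*(5 + Q) (G(Q, R) = 6 - (R + 3)*(Q + 5) = 6 - (3 + R)*(5 + Q))
q = -248 (q = ((-9 - 5*5 - 3*4 - 1*4*5) + 4)*4 = ((-9 - 25 - 12 - 20) + 4)*4 = (-66 + 4)*4 = -62*4 = -248)
z(D, b) = 1/(2*D)
(z(q, 14) + X(162, -177)) + 18516 = ((1/2)/(-248) - 177) + 18516 = ((1/2)*(-1/248) - 177) + 18516 = (-1/496 - 177) + 18516 = -87793/496 + 18516 = 9096143/496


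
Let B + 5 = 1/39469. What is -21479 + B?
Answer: -847951995/39469 ≈ -21484.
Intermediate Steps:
B = -197344/39469 (B = -5 + 1/39469 = -197344/39469 ≈ -5.0000)
-21479 + B = -21479 - 197344/39469 = -847951995/39469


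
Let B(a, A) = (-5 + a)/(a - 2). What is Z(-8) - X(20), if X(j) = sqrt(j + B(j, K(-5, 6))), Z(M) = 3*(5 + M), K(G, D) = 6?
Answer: -9 - 5*sqrt(30)/6 ≈ -13.564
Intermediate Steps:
Z(M) = 15 + 3*M
B(a, A) = (-5 + a)/(-2 + a)
X(j) = sqrt(j + (-5 + j)/(-2 + j))
Z(-8) - X(20) = (15 + 3*(-8)) - sqrt((-5 + 20**2 - 1*20)/(-2 + 20)) = (15 - 24) - sqrt((-5 + 400 - 20)/18) = -9 - sqrt((1/18)*375) = -9 - sqrt(125/6) = -9 - 5*sqrt(30)/6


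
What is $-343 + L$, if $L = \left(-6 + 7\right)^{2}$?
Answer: $-342$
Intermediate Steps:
$L = 1$ ($L = 1^{2} = 1$)
$-343 + L = -343 + 1 = -342$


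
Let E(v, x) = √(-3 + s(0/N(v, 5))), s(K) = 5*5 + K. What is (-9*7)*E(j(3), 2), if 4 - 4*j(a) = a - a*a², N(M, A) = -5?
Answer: -63*√22 ≈ -295.50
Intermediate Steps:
s(K) = 25 + K
j(a) = 1 - a/4 + a³/4 (j(a) = 1 - (a - a*a²)/4 = 1 - (a - a³)/4 = 1 + (-a/4 + a³/4) = 1 - a/4 + a³/4)
E(v, x) = √22 (E(v, x) = √(-3 + (25 + 0/(-5))) = √(-3 + (25 + 0*(-⅕))) = √(-3 + (25 + 0)) = √(-3 + 25) = √22)
(-9*7)*E(j(3), 2) = (-9*7)*√22 = -63*√22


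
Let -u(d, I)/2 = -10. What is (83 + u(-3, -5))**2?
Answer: 10609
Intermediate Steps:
u(d, I) = 20 (u(d, I) = -2*(-10) = 20)
(83 + u(-3, -5))**2 = (83 + 20)**2 = 103**2 = 10609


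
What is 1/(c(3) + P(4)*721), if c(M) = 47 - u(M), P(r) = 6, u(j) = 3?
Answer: 1/4370 ≈ 0.00022883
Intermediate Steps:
c(M) = 44 (c(M) = 47 - 1*3 = 47 - 3 = 44)
1/(c(3) + P(4)*721) = 1/(44 + 6*721) = 1/(44 + 4326) = 1/4370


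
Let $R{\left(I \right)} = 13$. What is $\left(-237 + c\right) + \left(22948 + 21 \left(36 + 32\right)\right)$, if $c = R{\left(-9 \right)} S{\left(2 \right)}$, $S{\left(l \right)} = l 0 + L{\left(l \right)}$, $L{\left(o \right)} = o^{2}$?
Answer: $24191$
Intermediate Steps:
$S{\left(l \right)} = l^{2}$ ($S{\left(l \right)} = l 0 + l^{2} = 0 + l^{2} = l^{2}$)
$c = 52$ ($c = 13 \cdot 2^{2} = 13 \cdot 4 = 52$)
$\left(-237 + c\right) + \left(22948 + 21 \left(36 + 32\right)\right) = \left(-237 + 52\right) + \left(22948 + 21 \left(36 + 32\right)\right) = -185 + \left(22948 + 21 \cdot 68\right) = -185 + \left(22948 + 1428\right) = -185 + 24376 = 24191$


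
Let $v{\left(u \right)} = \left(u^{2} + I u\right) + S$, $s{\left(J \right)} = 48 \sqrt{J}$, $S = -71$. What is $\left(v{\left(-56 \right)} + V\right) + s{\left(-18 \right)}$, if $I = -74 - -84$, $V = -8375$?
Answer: $-5870 + 144 i \sqrt{2} \approx -5870.0 + 203.65 i$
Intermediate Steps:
$I = 10$ ($I = -74 + 84 = 10$)
$v{\left(u \right)} = -71 + u^{2} + 10 u$ ($v{\left(u \right)} = \left(u^{2} + 10 u\right) - 71 = -71 + u^{2} + 10 u$)
$\left(v{\left(-56 \right)} + V\right) + s{\left(-18 \right)} = \left(\left(-71 + \left(-56\right)^{2} + 10 \left(-56\right)\right) - 8375\right) + 48 \sqrt{-18} = \left(\left(-71 + 3136 - 560\right) - 8375\right) + 48 \cdot 3 i \sqrt{2} = \left(2505 - 8375\right) + 144 i \sqrt{2} = -5870 + 144 i \sqrt{2}$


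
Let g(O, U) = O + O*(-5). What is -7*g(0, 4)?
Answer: 0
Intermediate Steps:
g(O, U) = -4*O (g(O, U) = O - 5*O = -4*O)
-7*g(0, 4) = -(-28)*0 = -7*0 = 0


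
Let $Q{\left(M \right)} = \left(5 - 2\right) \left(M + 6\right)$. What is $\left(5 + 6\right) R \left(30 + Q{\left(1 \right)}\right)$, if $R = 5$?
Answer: $2805$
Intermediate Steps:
$Q{\left(M \right)} = 18 + 3 M$ ($Q{\left(M \right)} = 3 \left(6 + M\right) = 18 + 3 M$)
$\left(5 + 6\right) R \left(30 + Q{\left(1 \right)}\right) = \left(5 + 6\right) 5 \left(30 + \left(18 + 3 \cdot 1\right)\right) = 11 \cdot 5 \left(30 + \left(18 + 3\right)\right) = 55 \left(30 + 21\right) = 55 \cdot 51 = 2805$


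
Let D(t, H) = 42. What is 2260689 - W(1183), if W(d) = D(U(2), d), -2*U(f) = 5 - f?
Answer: 2260647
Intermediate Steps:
U(f) = -5/2 + f/2 (U(f) = -(5 - f)/2 = -5/2 + f/2)
W(d) = 42
2260689 - W(1183) = 2260689 - 1*42 = 2260689 - 42 = 2260647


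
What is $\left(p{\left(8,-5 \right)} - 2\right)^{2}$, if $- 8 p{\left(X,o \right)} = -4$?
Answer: $\frac{9}{4} \approx 2.25$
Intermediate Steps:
$p{\left(X,o \right)} = \frac{1}{2}$ ($p{\left(X,o \right)} = \left(- \frac{1}{8}\right) \left(-4\right) = \frac{1}{2}$)
$\left(p{\left(8,-5 \right)} - 2\right)^{2} = \left(\frac{1}{2} - 2\right)^{2} = \left(- \frac{3}{2}\right)^{2} = \frac{9}{4}$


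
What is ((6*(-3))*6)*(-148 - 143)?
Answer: 31428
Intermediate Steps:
((6*(-3))*6)*(-148 - 143) = -18*6*(-291) = -108*(-291) = 31428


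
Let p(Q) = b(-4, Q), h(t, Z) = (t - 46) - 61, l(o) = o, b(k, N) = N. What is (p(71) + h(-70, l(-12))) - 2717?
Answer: -2823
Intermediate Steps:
h(t, Z) = -107 + t (h(t, Z) = (-46 + t) - 61 = -107 + t)
p(Q) = Q
(p(71) + h(-70, l(-12))) - 2717 = (71 + (-107 - 70)) - 2717 = (71 - 177) - 2717 = -106 - 2717 = -2823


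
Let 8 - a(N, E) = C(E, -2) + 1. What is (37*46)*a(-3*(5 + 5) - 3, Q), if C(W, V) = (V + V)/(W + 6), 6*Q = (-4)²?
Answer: 165094/13 ≈ 12700.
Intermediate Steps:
Q = 8/3 (Q = (⅙)*(-4)² = (⅙)*16 = 8/3 ≈ 2.6667)
C(W, V) = 2*V/(6 + W) (C(W, V) = (2*V)/(6 + W) = 2*V/(6 + W))
a(N, E) = 7 + 4/(6 + E) (a(N, E) = 8 - (2*(-2)/(6 + E) + 1) = 8 - (-4/(6 + E) + 1) = 8 - (1 - 4/(6 + E)) = 8 + (-1 + 4/(6 + E)) = 7 + 4/(6 + E))
(37*46)*a(-3*(5 + 5) - 3, Q) = (37*46)*((46 + 7*(8/3))/(6 + 8/3)) = 1702*((46 + 56/3)/(26/3)) = 1702*((3/26)*(194/3)) = 1702*(97/13) = 165094/13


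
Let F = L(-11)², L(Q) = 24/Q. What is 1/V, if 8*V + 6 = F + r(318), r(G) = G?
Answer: 121/4791 ≈ 0.025256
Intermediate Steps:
F = 576/121 (F = (24/(-11))² = (24*(-1/11))² = (-24/11)² = 576/121 ≈ 4.7603)
V = 4791/121 (V = -¾ + (576/121 + 318)/8 = -¾ + (⅛)*(39054/121) = -¾ + 19527/484 = 4791/121 ≈ 39.595)
1/V = 1/(4791/121) = 121/4791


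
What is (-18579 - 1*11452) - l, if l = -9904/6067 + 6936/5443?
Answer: -991692306351/33022681 ≈ -30031.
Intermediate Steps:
l = -11826760/33022681 (l = -9904*1/6067 + 6936*(1/5443) = -9904/6067 + 6936/5443 = -11826760/33022681 ≈ -0.35814)
(-18579 - 1*11452) - l = (-18579 - 1*11452) - 1*(-11826760/33022681) = (-18579 - 11452) + 11826760/33022681 = -30031 + 11826760/33022681 = -991692306351/33022681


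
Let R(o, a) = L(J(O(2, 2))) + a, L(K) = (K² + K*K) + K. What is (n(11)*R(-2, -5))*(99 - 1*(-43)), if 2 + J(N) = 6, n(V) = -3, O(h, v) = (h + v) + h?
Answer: -13206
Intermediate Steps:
O(h, v) = v + 2*h
J(N) = 4 (J(N) = -2 + 6 = 4)
L(K) = K + 2*K² (L(K) = (K² + K²) + K = 2*K² + K = K + 2*K²)
R(o, a) = 36 + a (R(o, a) = 4*(1 + 2*4) + a = 4*(1 + 8) + a = 4*9 + a = 36 + a)
(n(11)*R(-2, -5))*(99 - 1*(-43)) = (-3*(36 - 5))*(99 - 1*(-43)) = (-3*31)*(99 + 43) = -93*142 = -13206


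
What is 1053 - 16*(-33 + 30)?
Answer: 1101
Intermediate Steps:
1053 - 16*(-33 + 30) = 1053 - 16*(-3) = 1053 + 48 = 1101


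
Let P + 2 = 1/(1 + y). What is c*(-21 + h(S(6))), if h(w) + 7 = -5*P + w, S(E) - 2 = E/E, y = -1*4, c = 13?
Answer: -520/3 ≈ -173.33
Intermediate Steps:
y = -4
S(E) = 3 (S(E) = 2 + E/E = 2 + 1 = 3)
P = -7/3 (P = -2 + 1/(1 - 4) = -2 + 1/(-3) = -2 - 1/3 = -7/3 ≈ -2.3333)
h(w) = 14/3 + w (h(w) = -7 + (-5*(-7/3) + w) = -7 + (35/3 + w) = 14/3 + w)
c*(-21 + h(S(6))) = 13*(-21 + (14/3 + 3)) = 13*(-21 + 23/3) = 13*(-40/3) = -520/3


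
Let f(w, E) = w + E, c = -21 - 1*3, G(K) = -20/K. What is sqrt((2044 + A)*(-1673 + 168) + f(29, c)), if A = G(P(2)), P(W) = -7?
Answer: I*sqrt(3080515) ≈ 1755.1*I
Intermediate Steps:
A = 20/7 (A = -20/(-7) = -20*(-1/7) = 20/7 ≈ 2.8571)
c = -24 (c = -21 - 3 = -24)
f(w, E) = E + w
sqrt((2044 + A)*(-1673 + 168) + f(29, c)) = sqrt((2044 + 20/7)*(-1673 + 168) + (-24 + 29)) = sqrt((14328/7)*(-1505) + 5) = sqrt(-3080520 + 5) = sqrt(-3080515) = I*sqrt(3080515)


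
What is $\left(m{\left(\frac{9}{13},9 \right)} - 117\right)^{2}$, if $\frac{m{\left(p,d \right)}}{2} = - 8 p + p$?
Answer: $\frac{2712609}{169} \approx 16051.0$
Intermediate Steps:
$m{\left(p,d \right)} = - 14 p$ ($m{\left(p,d \right)} = 2 \left(- 8 p + p\right) = 2 \left(- 7 p\right) = - 14 p$)
$\left(m{\left(\frac{9}{13},9 \right)} - 117\right)^{2} = \left(- 14 \cdot \frac{9}{13} - 117\right)^{2} = \left(- 14 \cdot 9 \cdot \frac{1}{13} - 117\right)^{2} = \left(\left(-14\right) \frac{9}{13} - 117\right)^{2} = \left(- \frac{126}{13} - 117\right)^{2} = \left(- \frac{1647}{13}\right)^{2} = \frac{2712609}{169}$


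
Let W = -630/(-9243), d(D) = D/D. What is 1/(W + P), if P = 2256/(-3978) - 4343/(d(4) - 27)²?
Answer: -2723604/18856915 ≈ -0.14444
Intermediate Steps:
d(D) = 1
W = 70/1027 (W = -630*(-1/9243) = 70/1027 ≈ 0.068160)
P = -241045/34476 (P = 2256/(-3978) - 4343/(1 - 27)² = 2256*(-1/3978) - 4343/((-26)²) = -376/663 - 4343/676 = -241045/34476 ≈ -6.9917)
1/(W + P) = 1/(70/1027 - 241045/34476) = 1/(-18856915/2723604) = -2723604/18856915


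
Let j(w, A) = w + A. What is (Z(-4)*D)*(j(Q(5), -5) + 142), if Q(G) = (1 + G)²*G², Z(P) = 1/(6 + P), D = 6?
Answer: 3111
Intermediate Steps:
Q(G) = G²*(1 + G)²
j(w, A) = A + w
(Z(-4)*D)*(j(Q(5), -5) + 142) = (6/(6 - 4))*((-5 + 5²*(1 + 5)²) + 142) = (6/2)*((-5 + 25*6²) + 142) = ((½)*6)*((-5 + 25*36) + 142) = 3*((-5 + 900) + 142) = 3*(895 + 142) = 3*1037 = 3111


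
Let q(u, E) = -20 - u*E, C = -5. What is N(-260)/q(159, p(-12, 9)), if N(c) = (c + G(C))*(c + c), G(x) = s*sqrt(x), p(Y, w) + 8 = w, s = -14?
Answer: -135200/179 - 7280*I*sqrt(5)/179 ≈ -755.31 - 90.942*I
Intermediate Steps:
p(Y, w) = -8 + w
G(x) = -14*sqrt(x)
q(u, E) = -20 - E*u
N(c) = 2*c*(c - 14*I*sqrt(5)) (N(c) = (c - 14*I*sqrt(5))*(c + c) = (c - 14*I*sqrt(5))*(2*c) = 2*c*(c - 14*I*sqrt(5)))
N(-260)/q(159, p(-12, 9)) = (2*(-260)*(-260 - 14*I*sqrt(5)))/(-20 - 1*(-8 + 9)*159) = (135200 + 7280*I*sqrt(5))/(-20 - 1*1*159) = (135200 + 7280*I*sqrt(5))/(-20 - 159) = (135200 + 7280*I*sqrt(5))/(-179) = (135200 + 7280*I*sqrt(5))*(-1/179) = -135200/179 - 7280*I*sqrt(5)/179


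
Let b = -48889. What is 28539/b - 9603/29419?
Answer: -1309069908/1438265491 ≈ -0.91017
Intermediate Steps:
28539/b - 9603/29419 = 28539/(-48889) - 9603/29419 = 28539*(-1/48889) - 9603*1/29419 = -28539/48889 - 9603/29419 = -1309069908/1438265491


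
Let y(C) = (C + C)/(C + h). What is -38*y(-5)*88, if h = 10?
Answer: 6688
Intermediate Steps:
y(C) = 2*C/(10 + C) (y(C) = (C + C)/(C + 10) = (2*C)/(10 + C) = 2*C/(10 + C))
-38*y(-5)*88 = -76*(-5)/(10 - 5)*88 = -76*(-5)/5*88 = -38*(-2)*88 = 76*88 = 6688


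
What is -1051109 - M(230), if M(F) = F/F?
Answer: -1051110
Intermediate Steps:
M(F) = 1
-1051109 - M(230) = -1051109 - 1*1 = -1051109 - 1 = -1051110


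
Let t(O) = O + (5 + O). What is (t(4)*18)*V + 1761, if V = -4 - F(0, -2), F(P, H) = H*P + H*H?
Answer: -111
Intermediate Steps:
F(P, H) = H² + H*P (F(P, H) = H*P + H² = H² + H*P)
t(O) = 5 + 2*O
V = -8 (V = -4 - (-2)*(-2 + 0) = -4 - (-2)*(-2) = -4 - 1*4 = -4 - 4 = -8)
(t(4)*18)*V + 1761 = ((5 + 2*4)*18)*(-8) + 1761 = ((5 + 8)*18)*(-8) + 1761 = (13*18)*(-8) + 1761 = 234*(-8) + 1761 = -1872 + 1761 = -111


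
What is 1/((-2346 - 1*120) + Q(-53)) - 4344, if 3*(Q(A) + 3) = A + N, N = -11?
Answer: -32454027/7471 ≈ -4344.0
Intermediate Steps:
Q(A) = -20/3 + A/3 (Q(A) = -3 + (A - 11)/3 = -3 + (-11 + A)/3 = -3 + (-11/3 + A/3) = -20/3 + A/3)
1/((-2346 - 1*120) + Q(-53)) - 4344 = 1/((-2346 - 1*120) + (-20/3 + (1/3)*(-53))) - 4344 = 1/((-2346 - 120) + (-20/3 - 53/3)) - 4344 = 1/(-2466 - 73/3) - 4344 = 1/(-7471/3) - 4344 = -3/7471 - 4344 = -32454027/7471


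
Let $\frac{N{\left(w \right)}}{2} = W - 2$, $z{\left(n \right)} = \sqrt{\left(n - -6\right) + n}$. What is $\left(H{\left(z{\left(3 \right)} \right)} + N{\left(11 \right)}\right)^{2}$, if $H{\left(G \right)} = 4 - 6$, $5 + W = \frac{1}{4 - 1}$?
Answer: $\frac{2116}{9} \approx 235.11$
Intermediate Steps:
$z{\left(n \right)} = \sqrt{6 + 2 n}$ ($z{\left(n \right)} = \sqrt{\left(n + 6\right) + n} = \sqrt{\left(6 + n\right) + n} = \sqrt{6 + 2 n}$)
$W = - \frac{14}{3}$ ($W = -5 + \frac{1}{4 - 1} = -5 + \frac{1}{3} = - \frac{14}{3} \approx -4.6667$)
$N{\left(w \right)} = - \frac{40}{3}$ ($N{\left(w \right)} = 2 \left(- \frac{14}{3} - 2\right) = 2 \left(- \frac{20}{3}\right) = - \frac{40}{3}$)
$H{\left(G \right)} = -2$
$\left(H{\left(z{\left(3 \right)} \right)} + N{\left(11 \right)}\right)^{2} = \left(-2 - \frac{40}{3}\right)^{2} = \left(- \frac{46}{3}\right)^{2} = \frac{2116}{9}$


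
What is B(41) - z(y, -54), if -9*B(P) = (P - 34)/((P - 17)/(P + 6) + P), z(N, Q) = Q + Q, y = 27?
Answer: 1896043/17559 ≈ 107.98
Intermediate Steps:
z(N, Q) = 2*Q
B(P) = -(-34 + P)/(9*(P + (-17 + P)/(6 + P))) (B(P) = -(P - 34)/(9*((P - 17)/(P + 6) + P)) = -(-34 + P)/(9*((-17 + P)/(6 + P) + P)) = -(-34 + P)/(9*(P + (-17 + P)/(6 + P))))
B(41) - z(y, -54) = (204 - 1*41**2 + 28*41)/(9*(-17 + 41**2 + 7*41)) - 2*(-54) = (204 - 1*1681 + 1148)/(9*(-17 + 1681 + 287)) - 1*(-108) = (1/9)*(204 - 1681 + 1148)/1951 + 108 = (1/9)*(1/1951)*(-329) + 108 = -329/17559 + 108 = 1896043/17559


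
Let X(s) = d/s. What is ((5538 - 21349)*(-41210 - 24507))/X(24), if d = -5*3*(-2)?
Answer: 4156205948/5 ≈ 8.3124e+8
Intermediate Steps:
d = 30 (d = -15*(-2) = 30)
X(s) = 30/s
((5538 - 21349)*(-41210 - 24507))/X(24) = ((5538 - 21349)*(-41210 - 24507))/((30/24)) = (-15811*(-65717))/((30*(1/24))) = 1039051487/(5/4) = 1039051487*(⅘) = 4156205948/5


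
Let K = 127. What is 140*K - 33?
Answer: 17747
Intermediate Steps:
140*K - 33 = 140*127 - 33 = 17780 - 33 = 17747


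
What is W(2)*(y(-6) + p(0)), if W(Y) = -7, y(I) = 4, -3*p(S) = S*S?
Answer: -28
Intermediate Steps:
p(S) = -S²/3 (p(S) = -S*S/3 = -S²/3)
W(2)*(y(-6) + p(0)) = -7*(4 - ⅓*0²) = -7*(4 - ⅓*0) = -7*(4 + 0) = -7*4 = -28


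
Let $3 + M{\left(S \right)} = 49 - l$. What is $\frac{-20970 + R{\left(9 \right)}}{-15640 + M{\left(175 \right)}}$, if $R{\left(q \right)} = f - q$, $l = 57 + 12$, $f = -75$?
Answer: $\frac{7018}{5221} \approx 1.3442$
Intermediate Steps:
$l = 69$
$M{\left(S \right)} = -23$ ($M{\left(S \right)} = -3 + \left(49 - 69\right) = -3 - 20 = -23$)
$R{\left(q \right)} = -75 - q$
$\frac{-20970 + R{\left(9 \right)}}{-15640 + M{\left(175 \right)}} = \frac{-20970 - 84}{-15640 - 23} = \frac{-20970 - 84}{-15663} = \left(-20970 - 84\right) \left(- \frac{1}{15663}\right) = \left(-21054\right) \left(- \frac{1}{15663}\right) = \frac{7018}{5221}$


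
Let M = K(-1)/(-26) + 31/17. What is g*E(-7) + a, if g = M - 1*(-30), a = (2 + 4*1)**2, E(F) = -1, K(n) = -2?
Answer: 906/221 ≈ 4.0995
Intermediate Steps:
M = 420/221 (M = -2/(-26) + 31/17 = -2*(-1/26) + 31*(1/17) = 1/13 + 31/17 = 420/221 ≈ 1.9005)
a = 36 (a = (2 + 4)**2 = 6**2 = 36)
g = 7050/221 (g = 420/221 - 1*(-30) = 420/221 + 30 = 7050/221 ≈ 31.900)
g*E(-7) + a = (7050/221)*(-1) + 36 = -7050/221 + 36 = 906/221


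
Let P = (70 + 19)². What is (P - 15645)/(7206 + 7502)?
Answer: -1931/3677 ≈ -0.52516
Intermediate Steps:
P = 7921 (P = 89² = 7921)
(P - 15645)/(7206 + 7502) = (7921 - 15645)/(7206 + 7502) = -7724/14708 = -7724*1/14708 = -1931/3677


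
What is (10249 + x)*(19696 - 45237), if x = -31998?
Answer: 555491209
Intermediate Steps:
(10249 + x)*(19696 - 45237) = (10249 - 31998)*(19696 - 45237) = -21749*(-25541) = 555491209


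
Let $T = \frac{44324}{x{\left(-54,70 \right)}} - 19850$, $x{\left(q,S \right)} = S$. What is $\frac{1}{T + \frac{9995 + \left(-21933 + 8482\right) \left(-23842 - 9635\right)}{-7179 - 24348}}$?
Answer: $- \frac{157635}{5280785878} \approx -2.9851 \cdot 10^{-5}$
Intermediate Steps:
$T = - \frac{96084}{5}$ ($T = \frac{44324}{70} - 19850 = 44324 \cdot \frac{1}{70} - 19850 = \frac{3166}{5} - 19850 = - \frac{96084}{5} \approx -19217.0$)
$\frac{1}{T + \frac{9995 + \left(-21933 + 8482\right) \left(-23842 - 9635\right)}{-7179 - 24348}} = \frac{1}{- \frac{96084}{5} + \frac{9995 + \left(-21933 + 8482\right) \left(-23842 - 9635\right)}{-7179 - 24348}} = \frac{1}{- \frac{96084}{5} + \frac{9995 - -450299127}{-31527}} = \frac{1}{- \frac{96084}{5} + \left(9995 + 450299127\right) \left(- \frac{1}{31527}\right)} = \frac{1}{- \frac{96084}{5} + 450309122 \left(- \frac{1}{31527}\right)} = \frac{1}{- \frac{96084}{5} - \frac{450309122}{31527}} = \frac{1}{- \frac{5280785878}{157635}} = - \frac{157635}{5280785878}$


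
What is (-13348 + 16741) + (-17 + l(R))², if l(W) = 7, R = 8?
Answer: 3493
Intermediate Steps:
(-13348 + 16741) + (-17 + l(R))² = (-13348 + 16741) + (-17 + 7)² = 3393 + (-10)² = 3393 + 100 = 3493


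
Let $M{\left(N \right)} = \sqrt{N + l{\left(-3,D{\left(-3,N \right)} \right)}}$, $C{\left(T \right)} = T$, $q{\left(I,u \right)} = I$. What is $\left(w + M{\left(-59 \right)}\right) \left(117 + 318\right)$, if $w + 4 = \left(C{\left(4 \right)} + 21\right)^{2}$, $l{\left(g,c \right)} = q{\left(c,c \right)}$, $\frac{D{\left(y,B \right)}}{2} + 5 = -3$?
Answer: $270135 + 2175 i \sqrt{3} \approx 2.7014 \cdot 10^{5} + 3767.2 i$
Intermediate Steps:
$D{\left(y,B \right)} = -16$ ($D{\left(y,B \right)} = -10 + 2 \left(-3\right) = -10 - 6 = -16$)
$l{\left(g,c \right)} = c$
$M{\left(N \right)} = \sqrt{-16 + N}$ ($M{\left(N \right)} = \sqrt{N - 16} = \sqrt{-16 + N}$)
$w = 621$ ($w = -4 + \left(4 + 21\right)^{2} = -4 + 25^{2} = -4 + 625 = 621$)
$\left(w + M{\left(-59 \right)}\right) \left(117 + 318\right) = \left(621 + \sqrt{-16 - 59}\right) \left(117 + 318\right) = \left(621 + \sqrt{-75}\right) 435 = \left(621 + 5 i \sqrt{3}\right) 435 = 270135 + 2175 i \sqrt{3}$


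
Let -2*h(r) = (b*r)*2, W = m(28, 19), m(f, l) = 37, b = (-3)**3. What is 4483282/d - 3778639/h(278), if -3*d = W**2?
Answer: -106127500867/10275714 ≈ -10328.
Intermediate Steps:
b = -27
W = 37
d = -1369/3 (d = -1/3*37**2 = -1/3*1369 = -1369/3 ≈ -456.33)
h(r) = 27*r (h(r) = -(-27*r)*2/2 = -(-27)*r = 27*r)
4483282/d - 3778639/h(278) = 4483282/(-1369/3) - 3778639/(27*278) = 4483282*(-3/1369) - 3778639/7506 = -13449846/1369 - 3778639*1/7506 = -13449846/1369 - 3778639/7506 = -106127500867/10275714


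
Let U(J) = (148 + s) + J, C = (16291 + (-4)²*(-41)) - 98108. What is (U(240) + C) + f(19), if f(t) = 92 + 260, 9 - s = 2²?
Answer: -81728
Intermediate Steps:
s = 5 (s = 9 - 1*2² = 9 - 1*4 = 9 - 4 = 5)
C = -82473 (C = (16291 + 16*(-41)) - 98108 = (16291 - 656) - 98108 = 15635 - 98108 = -82473)
f(t) = 352
U(J) = 153 + J (U(J) = (148 + 5) + J = 153 + J)
(U(240) + C) + f(19) = ((153 + 240) - 82473) + 352 = (393 - 82473) + 352 = -82080 + 352 = -81728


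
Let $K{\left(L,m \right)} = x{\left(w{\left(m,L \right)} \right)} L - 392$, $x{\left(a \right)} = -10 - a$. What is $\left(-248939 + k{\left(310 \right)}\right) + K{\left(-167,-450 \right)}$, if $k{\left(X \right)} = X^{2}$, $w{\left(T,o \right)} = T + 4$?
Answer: $-226043$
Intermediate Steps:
$w{\left(T,o \right)} = 4 + T$
$K{\left(L,m \right)} = -392 + L \left(-14 - m\right)$ ($K{\left(L,m \right)} = \left(-10 - \left(4 + m\right)\right) L - 392 = \left(-14 - m\right) L - 392 = L \left(-14 - m\right) - 392 = -392 + L \left(-14 - m\right)$)
$\left(-248939 + k{\left(310 \right)}\right) + K{\left(-167,-450 \right)} = \left(-248939 + 310^{2}\right) - \left(392 - 167 \left(14 - 450\right)\right) = \left(-248939 + 96100\right) - \left(392 - -72812\right) = -152839 - 73204 = -226043$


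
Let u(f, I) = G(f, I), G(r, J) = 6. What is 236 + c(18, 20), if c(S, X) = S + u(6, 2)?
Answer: 260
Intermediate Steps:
u(f, I) = 6
c(S, X) = 6 + S (c(S, X) = S + 6 = 6 + S)
236 + c(18, 20) = 236 + (6 + 18) = 236 + 24 = 260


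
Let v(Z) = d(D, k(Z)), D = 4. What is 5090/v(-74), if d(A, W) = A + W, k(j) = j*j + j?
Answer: 2545/2703 ≈ 0.94155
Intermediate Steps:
k(j) = j + j² (k(j) = j² + j = j + j²)
v(Z) = 4 + Z*(1 + Z)
5090/v(-74) = 5090/(4 - 74*(1 - 74)) = 5090/(4 - 74*(-73)) = 5090/(4 + 5402) = 5090/5406 = 5090*(1/5406) = 2545/2703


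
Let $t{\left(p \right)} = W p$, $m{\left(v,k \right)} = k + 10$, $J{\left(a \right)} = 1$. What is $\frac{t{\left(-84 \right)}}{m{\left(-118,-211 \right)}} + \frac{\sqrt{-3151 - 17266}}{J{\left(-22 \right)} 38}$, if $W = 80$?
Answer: $\frac{2240}{67} + \frac{i \sqrt{20417}}{38} \approx 33.433 + 3.7602 i$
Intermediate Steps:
$m{\left(v,k \right)} = 10 + k$
$t{\left(p \right)} = 80 p$
$\frac{t{\left(-84 \right)}}{m{\left(-118,-211 \right)}} + \frac{\sqrt{-3151 - 17266}}{J{\left(-22 \right)} 38} = \frac{80 \left(-84\right)}{10 - 211} + \frac{\sqrt{-3151 - 17266}}{1 \cdot 38} = - \frac{6720}{-201} + \frac{\sqrt{-20417}}{38} = \left(-6720\right) \left(- \frac{1}{201}\right) + i \sqrt{20417} \cdot \frac{1}{38} = \frac{2240}{67} + \frac{i \sqrt{20417}}{38}$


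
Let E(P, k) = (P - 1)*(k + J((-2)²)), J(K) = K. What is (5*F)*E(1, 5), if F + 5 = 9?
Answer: 0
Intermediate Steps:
F = 4 (F = -5 + 9 = 4)
E(P, k) = (-1 + P)*(4 + k) (E(P, k) = (P - 1)*(k + (-2)²) = (-1 + P)*(k + 4) = (-1 + P)*(4 + k))
(5*F)*E(1, 5) = (5*4)*(-4 - 1*5 + 4*1 + 1*5) = 20*(-4 - 5 + 4 + 5) = 20*0 = 0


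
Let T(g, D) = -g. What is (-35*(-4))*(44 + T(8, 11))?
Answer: 5040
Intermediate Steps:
(-35*(-4))*(44 + T(8, 11)) = (-35*(-4))*(44 - 1*8) = 140*(44 - 8) = 140*36 = 5040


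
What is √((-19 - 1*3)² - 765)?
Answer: I*√281 ≈ 16.763*I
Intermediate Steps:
√((-19 - 1*3)² - 765) = √((-19 - 3)² - 765) = √((-22)² - 765) = √(484 - 765) = √(-281) = I*√281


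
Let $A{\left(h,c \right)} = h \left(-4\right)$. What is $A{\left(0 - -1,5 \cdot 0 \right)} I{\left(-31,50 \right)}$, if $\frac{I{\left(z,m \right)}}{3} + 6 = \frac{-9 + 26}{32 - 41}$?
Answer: $\frac{284}{3} \approx 94.667$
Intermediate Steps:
$I{\left(z,m \right)} = - \frac{71}{3}$ ($I{\left(z,m \right)} = -18 + 3 \frac{-9 + 26}{32 - 41} = -18 + 3 \frac{17}{-9} = -18 + 3 \cdot 17 \left(- \frac{1}{9}\right) = -18 + 3 \left(- \frac{17}{9}\right) = -18 - \frac{17}{3} = - \frac{71}{3}$)
$A{\left(h,c \right)} = - 4 h$
$A{\left(0 - -1,5 \cdot 0 \right)} I{\left(-31,50 \right)} = - 4 \left(0 - -1\right) \left(- \frac{71}{3}\right) = - 4 \left(0 + 1\right) \left(- \frac{71}{3}\right) = \left(-4\right) 1 \left(- \frac{71}{3}\right) = \left(-4\right) \left(- \frac{71}{3}\right) = \frac{284}{3}$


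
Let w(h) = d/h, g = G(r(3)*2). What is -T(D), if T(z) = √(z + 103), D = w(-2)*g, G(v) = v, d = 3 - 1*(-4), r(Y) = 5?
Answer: -2*√17 ≈ -8.2462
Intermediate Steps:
d = 7 (d = 3 + 4 = 7)
g = 10 (g = 5*2 = 10)
w(h) = 7/h
D = -35 (D = (7/(-2))*10 = (7*(-½))*10 = -7/2*10 = -35)
T(z) = √(103 + z)
-T(D) = -√(103 - 35) = -√68 = -2*√17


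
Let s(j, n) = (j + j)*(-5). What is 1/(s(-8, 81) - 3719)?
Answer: -1/3639 ≈ -0.00027480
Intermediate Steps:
s(j, n) = -10*j (s(j, n) = (2*j)*(-5) = -10*j)
1/(s(-8, 81) - 3719) = 1/(-10*(-8) - 3719) = 1/(80 - 3719) = 1/(-3639) = -1/3639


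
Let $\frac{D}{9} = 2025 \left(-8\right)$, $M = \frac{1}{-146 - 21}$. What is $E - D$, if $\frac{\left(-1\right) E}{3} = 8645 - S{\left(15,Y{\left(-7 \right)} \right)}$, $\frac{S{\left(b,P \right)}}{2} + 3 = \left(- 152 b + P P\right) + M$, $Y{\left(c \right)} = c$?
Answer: $\frac{17778981}{167} \approx 1.0646 \cdot 10^{5}$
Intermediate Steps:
$M = - \frac{1}{167}$ ($M = \frac{1}{-167} = - \frac{1}{167} \approx -0.005988$)
$S{\left(b,P \right)} = - \frac{1004}{167} - 304 b + 2 P^{2}$ ($S{\left(b,P \right)} = -6 + 2 \left(\left(- 152 b + P P\right) - \frac{1}{167}\right) = -6 + 2 \left(\left(- 152 b + P^{2}\right) - \frac{1}{167}\right) = -6 + 2 \left(\left(P^{2} - 152 b\right) - \frac{1}{167}\right) = -6 + 2 \left(- \frac{1}{167} + P^{2} - 152 b\right) = -6 - \left(\frac{2}{167} - 2 P^{2} + 304 b\right) = - \frac{1004}{167} - 304 b + 2 P^{2}$)
$D = -145800$ ($D = 9 \cdot 2025 \left(-8\right) = 9 \left(-16200\right) = -145800$)
$E = - \frac{6569619}{167}$ ($E = - 3 \left(8645 - \left(- \frac{1004}{167} - 4560 + 2 \left(-7\right)^{2}\right)\right) = - 3 \left(8645 - \left(- \frac{1004}{167} - 4560 + 2 \cdot 49\right)\right) = - 3 \left(8645 - \left(- \frac{1004}{167} - 4560 + 98\right)\right) = - 3 \left(8645 - - \frac{746158}{167}\right) = - 3 \left(8645 + \frac{746158}{167}\right) = \left(-3\right) \frac{2189873}{167} = - \frac{6569619}{167} \approx -39339.0$)
$E - D = - \frac{6569619}{167} - -145800 = - \frac{6569619}{167} + 145800 = \frac{17778981}{167}$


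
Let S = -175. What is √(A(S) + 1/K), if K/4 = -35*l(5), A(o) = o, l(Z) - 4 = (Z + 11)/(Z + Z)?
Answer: I*√137201/28 ≈ 13.229*I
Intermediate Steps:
l(Z) = 4 + (11 + Z)/(2*Z) (l(Z) = 4 + (Z + 11)/(Z + Z) = 4 + (11 + Z)/((2*Z)) = 4 + (11 + Z)*(1/(2*Z)) = 4 + (11 + Z)/(2*Z))
K = -784 (K = 4*(-35*(11 + 9*5)/(2*5)) = 4*(-35*(11 + 45)/(2*5)) = 4*(-35*56/(2*5)) = 4*(-35*28/5) = 4*(-196) = -784)
√(A(S) + 1/K) = √(-175 + 1/(-784)) = √(-175 - 1/784) = √(-137201/784) = I*√137201/28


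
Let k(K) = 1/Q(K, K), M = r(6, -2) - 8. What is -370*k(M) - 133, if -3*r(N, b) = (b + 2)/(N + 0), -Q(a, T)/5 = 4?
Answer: -229/2 ≈ -114.50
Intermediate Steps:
Q(a, T) = -20 (Q(a, T) = -5*4 = -20)
r(N, b) = -(2 + b)/(3*N) (r(N, b) = -(b + 2)/(3*(N + 0)) = -(2 + b)/(3*N))
M = -8 (M = (⅓)*(-2 - 1*(-2))/6 - 8 = (⅓)*(⅙)*(-2 + 2) - 8 = (⅓)*(⅙)*0 - 8 = 0 - 8 = -8)
k(K) = -1/20 (k(K) = 1/(-20) = -1/20)
-370*k(M) - 133 = -370*(-1/20) - 133 = 37/2 - 133 = -229/2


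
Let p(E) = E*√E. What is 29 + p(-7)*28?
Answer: 29 - 196*I*√7 ≈ 29.0 - 518.57*I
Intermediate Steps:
p(E) = E^(3/2)
29 + p(-7)*28 = 29 + (-7)^(3/2)*28 = 29 - 7*I*√7*28 = 29 - 196*I*√7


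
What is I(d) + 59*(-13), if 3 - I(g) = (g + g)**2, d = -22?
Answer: -2700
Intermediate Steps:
I(g) = 3 - 4*g**2 (I(g) = 3 - (g + g)**2 = 3 - (2*g)**2 = 3 - 4*g**2)
I(d) + 59*(-13) = (3 - 4*(-22)**2) + 59*(-13) = (3 - 4*484) - 767 = (3 - 1936) - 767 = -1933 - 767 = -2700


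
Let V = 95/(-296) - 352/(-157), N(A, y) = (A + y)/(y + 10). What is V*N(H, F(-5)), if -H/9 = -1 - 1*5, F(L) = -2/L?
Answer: 1517709/151034 ≈ 10.049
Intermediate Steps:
H = 54 (H = -9*(-1 - 1*5) = -9*(-1 - 5) = -9*(-6) = 54)
N(A, y) = (A + y)/(10 + y)
V = 89277/46472 (V = 95*(-1/296) - 352*(-1/157) = -95/296 + 352/157 = 89277/46472 ≈ 1.9211)
V*N(H, F(-5)) = 89277*((54 - 2/(-5))/(10 - 2/(-5)))/46472 = 89277*((54 - 2*(-1/5))/(10 - 2*(-1/5)))/46472 = 89277*((54 + 2/5)/(10 + 2/5))/46472 = 89277*((272/5)/(52/5))/46472 = 89277*((5/52)*(272/5))/46472 = (89277/46472)*(68/13) = 1517709/151034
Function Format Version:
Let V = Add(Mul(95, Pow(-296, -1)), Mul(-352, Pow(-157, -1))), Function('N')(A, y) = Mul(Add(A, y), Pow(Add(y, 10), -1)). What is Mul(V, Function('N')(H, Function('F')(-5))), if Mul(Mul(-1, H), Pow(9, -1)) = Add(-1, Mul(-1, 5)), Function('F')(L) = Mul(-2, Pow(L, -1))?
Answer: Rational(1517709, 151034) ≈ 10.049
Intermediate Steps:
H = 54 (H = Mul(-9, Add(-1, Mul(-1, 5))) = Mul(-9, Add(-1, -5)) = Mul(-9, -6) = 54)
Function('N')(A, y) = Mul(Pow(Add(10, y), -1), Add(A, y)) (Function('N')(A, y) = Mul(Add(A, y), Pow(Add(10, y), -1)) = Mul(Pow(Add(10, y), -1), Add(A, y)))
V = Rational(89277, 46472) (V = Add(Mul(95, Rational(-1, 296)), Mul(-352, Rational(-1, 157))) = Add(Rational(-95, 296), Rational(352, 157)) = Rational(89277, 46472) ≈ 1.9211)
Mul(V, Function('N')(H, Function('F')(-5))) = Mul(Rational(89277, 46472), Mul(Pow(Add(10, Mul(-2, Pow(-5, -1))), -1), Add(54, Mul(-2, Pow(-5, -1))))) = Mul(Rational(89277, 46472), Mul(Pow(Add(10, Mul(-2, Rational(-1, 5))), -1), Add(54, Mul(-2, Rational(-1, 5))))) = Mul(Rational(89277, 46472), Mul(Pow(Add(10, Rational(2, 5)), -1), Add(54, Rational(2, 5)))) = Mul(Rational(89277, 46472), Mul(Pow(Rational(52, 5), -1), Rational(272, 5))) = Mul(Rational(89277, 46472), Mul(Rational(5, 52), Rational(272, 5))) = Mul(Rational(89277, 46472), Rational(68, 13)) = Rational(1517709, 151034)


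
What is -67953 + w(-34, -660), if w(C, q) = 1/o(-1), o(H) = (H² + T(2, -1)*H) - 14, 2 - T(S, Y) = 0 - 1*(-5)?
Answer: -679531/10 ≈ -67953.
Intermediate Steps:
T(S, Y) = -3 (T(S, Y) = 2 - (0 - 1*(-5)) = 2 - (0 + 5) = 2 - 1*5 = 2 - 5 = -3)
o(H) = -14 + H² - 3*H (o(H) = (H² - 3*H) - 14 = -14 + H² - 3*H)
w(C, q) = -⅒ (w(C, q) = 1/(-14 + (-1)² - 3*(-1)) = 1/(-14 + 1 + 3) = 1/(-10) = -⅒)
-67953 + w(-34, -660) = -67953 - ⅒ = -679531/10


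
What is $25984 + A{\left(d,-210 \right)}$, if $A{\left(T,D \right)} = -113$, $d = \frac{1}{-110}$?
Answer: $25871$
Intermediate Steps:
$d = - \frac{1}{110} \approx -0.0090909$
$25984 + A{\left(d,-210 \right)} = 25984 - 113 = 25871$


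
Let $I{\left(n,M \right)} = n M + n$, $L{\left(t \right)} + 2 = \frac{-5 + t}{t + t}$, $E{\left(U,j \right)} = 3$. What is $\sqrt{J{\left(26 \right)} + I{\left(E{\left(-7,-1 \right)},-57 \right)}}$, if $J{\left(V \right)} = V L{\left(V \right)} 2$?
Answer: $i \sqrt{251} \approx 15.843 i$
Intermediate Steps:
$L{\left(t \right)} = -2 + \frac{-5 + t}{2 t}$ ($L{\left(t \right)} = -2 + \frac{-5 + t}{t + t} = -2 + \frac{-5 + t}{2 t}$)
$I{\left(n,M \right)} = n + M n$ ($I{\left(n,M \right)} = M n + n = n + M n$)
$J{\left(V \right)} = -5 - 3 V$ ($J{\left(V \right)} = V \frac{-5 - 3 V}{2 V} 2 = \left(- \frac{5}{2} - \frac{3 V}{2}\right) 2 = -5 - 3 V$)
$\sqrt{J{\left(26 \right)} + I{\left(E{\left(-7,-1 \right)},-57 \right)}} = \sqrt{\left(-5 - 78\right) + 3 \left(1 - 57\right)} = \sqrt{\left(-5 - 78\right) + 3 \left(-56\right)} = \sqrt{-83 - 168} = \sqrt{-251} = i \sqrt{251}$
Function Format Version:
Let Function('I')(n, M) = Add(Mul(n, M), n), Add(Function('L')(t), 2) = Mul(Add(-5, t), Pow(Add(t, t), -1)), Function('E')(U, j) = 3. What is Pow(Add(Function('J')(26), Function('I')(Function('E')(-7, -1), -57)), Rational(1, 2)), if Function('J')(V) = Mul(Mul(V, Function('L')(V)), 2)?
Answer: Mul(I, Pow(251, Rational(1, 2))) ≈ Mul(15.843, I)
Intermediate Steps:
Function('L')(t) = Add(-2, Mul(Rational(1, 2), Pow(t, -1), Add(-5, t))) (Function('L')(t) = Add(-2, Mul(Add(-5, t), Pow(Add(t, t), -1))) = Add(-2, Mul(Add(-5, t), Pow(Mul(2, t), -1))) = Add(-2, Mul(Add(-5, t), Mul(Rational(1, 2), Pow(t, -1)))) = Add(-2, Mul(Rational(1, 2), Pow(t, -1), Add(-5, t))))
Function('I')(n, M) = Add(n, Mul(M, n)) (Function('I')(n, M) = Add(Mul(M, n), n) = Add(n, Mul(M, n)))
Function('J')(V) = Add(-5, Mul(-3, V)) (Function('J')(V) = Mul(Mul(V, Mul(Rational(1, 2), Pow(V, -1), Add(-5, Mul(-3, V)))), 2) = Mul(Add(Rational(-5, 2), Mul(Rational(-3, 2), V)), 2) = Add(-5, Mul(-3, V)))
Pow(Add(Function('J')(26), Function('I')(Function('E')(-7, -1), -57)), Rational(1, 2)) = Pow(Add(Add(-5, Mul(-3, 26)), Mul(3, Add(1, -57))), Rational(1, 2)) = Pow(Add(Add(-5, -78), Mul(3, -56)), Rational(1, 2)) = Pow(Add(-83, -168), Rational(1, 2)) = Pow(-251, Rational(1, 2)) = Mul(I, Pow(251, Rational(1, 2)))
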